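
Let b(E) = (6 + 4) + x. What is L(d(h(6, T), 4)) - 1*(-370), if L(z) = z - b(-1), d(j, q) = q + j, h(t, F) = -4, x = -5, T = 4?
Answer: 365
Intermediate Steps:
d(j, q) = j + q
b(E) = 5 (b(E) = (6 + 4) - 5 = 10 - 5 = 5)
L(z) = -5 + z (L(z) = z - 1*5 = z - 5 = -5 + z)
L(d(h(6, T), 4)) - 1*(-370) = (-5 + (-4 + 4)) - 1*(-370) = (-5 + 0) + 370 = -5 + 370 = 365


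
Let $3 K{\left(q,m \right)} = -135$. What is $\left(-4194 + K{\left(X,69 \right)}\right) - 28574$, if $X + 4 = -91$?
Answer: $-32813$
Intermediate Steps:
$X = -95$ ($X = -4 - 91 = -95$)
$K{\left(q,m \right)} = -45$ ($K{\left(q,m \right)} = \frac{1}{3} \left(-135\right) = -45$)
$\left(-4194 + K{\left(X,69 \right)}\right) - 28574 = \left(-4194 - 45\right) - 28574 = -4239 - 28574 = -32813$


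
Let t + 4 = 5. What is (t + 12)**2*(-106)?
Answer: -17914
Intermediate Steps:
t = 1 (t = -4 + 5 = 1)
(t + 12)**2*(-106) = (1 + 12)**2*(-106) = 13**2*(-106) = 169*(-106) = -17914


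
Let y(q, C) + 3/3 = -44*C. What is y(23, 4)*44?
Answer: -7788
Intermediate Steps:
y(q, C) = -1 - 44*C
y(23, 4)*44 = (-1 - 44*4)*44 = (-1 - 176)*44 = -177*44 = -7788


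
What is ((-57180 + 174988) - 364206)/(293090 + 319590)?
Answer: -7247/18020 ≈ -0.40216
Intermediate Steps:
((-57180 + 174988) - 364206)/(293090 + 319590) = (117808 - 364206)/612680 = -246398*1/612680 = -7247/18020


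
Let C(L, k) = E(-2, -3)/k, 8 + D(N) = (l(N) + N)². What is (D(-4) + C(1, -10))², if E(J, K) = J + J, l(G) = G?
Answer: 79524/25 ≈ 3181.0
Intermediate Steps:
D(N) = -8 + 4*N² (D(N) = -8 + (N + N)² = -8 + (2*N)² = -8 + 4*N²)
E(J, K) = 2*J
C(L, k) = -4/k (C(L, k) = (2*(-2))/k = -4/k)
(D(-4) + C(1, -10))² = ((-8 + 4*(-4)²) - 4/(-10))² = ((-8 + 4*16) - 4*(-⅒))² = ((-8 + 64) + ⅖)² = (56 + ⅖)² = (282/5)² = 79524/25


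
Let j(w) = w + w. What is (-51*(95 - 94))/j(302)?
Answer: -51/604 ≈ -0.084437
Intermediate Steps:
j(w) = 2*w
(-51*(95 - 94))/j(302) = (-51*(95 - 94))/((2*302)) = -51*1/604 = -51/604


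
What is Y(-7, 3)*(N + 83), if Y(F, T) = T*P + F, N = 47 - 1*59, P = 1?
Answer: -284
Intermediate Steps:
N = -12 (N = 47 - 59 = -12)
Y(F, T) = F + T (Y(F, T) = T*1 + F = T + F = F + T)
Y(-7, 3)*(N + 83) = (-7 + 3)*(-12 + 83) = -4*71 = -284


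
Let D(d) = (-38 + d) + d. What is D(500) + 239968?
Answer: 240930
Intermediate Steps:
D(d) = -38 + 2*d
D(500) + 239968 = (-38 + 2*500) + 239968 = (-38 + 1000) + 239968 = 962 + 239968 = 240930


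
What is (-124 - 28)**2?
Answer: 23104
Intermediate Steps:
(-124 - 28)**2 = (-152)**2 = 23104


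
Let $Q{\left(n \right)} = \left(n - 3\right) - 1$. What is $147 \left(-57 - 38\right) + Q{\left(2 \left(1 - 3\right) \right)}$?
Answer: $-13973$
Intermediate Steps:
$Q{\left(n \right)} = -4 + n$ ($Q{\left(n \right)} = \left(-3 + n\right) - 1 = -4 + n$)
$147 \left(-57 - 38\right) + Q{\left(2 \left(1 - 3\right) \right)} = 147 \left(-57 - 38\right) - \left(4 - 2 \left(1 - 3\right)\right) = 147 \left(-95\right) + \left(-4 + 2 \left(-2\right)\right) = -13965 - 8 = -13973$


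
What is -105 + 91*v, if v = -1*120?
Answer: -11025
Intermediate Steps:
v = -120
-105 + 91*v = -105 + 91*(-120) = -105 - 10920 = -11025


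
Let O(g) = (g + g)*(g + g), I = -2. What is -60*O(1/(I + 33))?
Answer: -240/961 ≈ -0.24974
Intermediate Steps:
O(g) = 4*g² (O(g) = (2*g)*(2*g) = 4*g²)
-60*O(1/(I + 33)) = -240*(1/(-2 + 33))² = -240*(1/31)² = -240/961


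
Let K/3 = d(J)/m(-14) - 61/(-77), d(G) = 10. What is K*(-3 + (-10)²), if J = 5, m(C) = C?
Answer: 1746/77 ≈ 22.675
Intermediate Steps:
K = 18/77 (K = 3*(10/(-14) - 61/(-77)) = 3*(10*(-1/14) - 61*(-1/77)) = 3*(-5/7 + 61/77) = 3*(6/77) = 18/77 ≈ 0.23377)
K*(-3 + (-10)²) = 18*(-3 + (-10)²)/77 = 18*(-3 + 100)/77 = (18/77)*97 = 1746/77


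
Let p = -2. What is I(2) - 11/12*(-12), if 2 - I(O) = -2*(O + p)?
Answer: 13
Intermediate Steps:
I(O) = -2 + 2*O (I(O) = 2 - (-2)*(O - 2) = 2 - (-2)*(-2 + O) = 2 - (4 - 2*O) = 2 + (-4 + 2*O) = -2 + 2*O)
I(2) - 11/12*(-12) = (-2 + 2*2) - 11/12*(-12) = (-2 + 4) - 11*1/12*(-12) = 2 - 11/12*(-12) = 2 + 11 = 13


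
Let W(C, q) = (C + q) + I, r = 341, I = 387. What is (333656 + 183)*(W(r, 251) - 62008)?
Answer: -20373860331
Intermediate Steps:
W(C, q) = 387 + C + q (W(C, q) = (C + q) + 387 = 387 + C + q)
(333656 + 183)*(W(r, 251) - 62008) = (333656 + 183)*((387 + 341 + 251) - 62008) = 333839*(979 - 62008) = 333839*(-61029) = -20373860331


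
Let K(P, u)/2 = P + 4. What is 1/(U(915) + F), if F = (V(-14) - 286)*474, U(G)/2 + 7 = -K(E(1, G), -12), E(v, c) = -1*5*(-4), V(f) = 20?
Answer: -1/126194 ≈ -7.9243e-6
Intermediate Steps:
E(v, c) = 20 (E(v, c) = -5*(-4) = 20)
K(P, u) = 8 + 2*P (K(P, u) = 2*(P + 4) = 2*(4 + P) = 8 + 2*P)
U(G) = -110 (U(G) = -14 + 2*(-(8 + 2*20)) = -14 + 2*(-(8 + 40)) = -14 + 2*(-1*48) = -14 + 2*(-48) = -14 - 96 = -110)
F = -126084 (F = (20 - 286)*474 = -266*474 = -126084)
1/(U(915) + F) = 1/(-110 - 126084) = 1/(-126194) = -1/126194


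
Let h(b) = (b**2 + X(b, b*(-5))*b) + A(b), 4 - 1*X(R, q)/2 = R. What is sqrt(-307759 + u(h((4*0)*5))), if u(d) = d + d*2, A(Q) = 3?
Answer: 5*I*sqrt(12310) ≈ 554.75*I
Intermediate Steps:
X(R, q) = 8 - 2*R
h(b) = 3 + b**2 + b*(8 - 2*b) (h(b) = (b**2 + (8 - 2*b)*b) + 3 = (b**2 + b*(8 - 2*b)) + 3 = 3 + b**2 + b*(8 - 2*b))
u(d) = 3*d (u(d) = d + 2*d = 3*d)
sqrt(-307759 + u(h((4*0)*5))) = sqrt(-307759 + 3*(3 - ((4*0)*5)**2 + 8*((4*0)*5))) = sqrt(-307759 + 3*(3 - (0*5)**2 + 8*(0*5))) = sqrt(-307759 + 3*(3 - 1*0**2 + 8*0)) = sqrt(-307759 + 3*(3 - 1*0 + 0)) = sqrt(-307759 + 3*(3 + 0 + 0)) = sqrt(-307759 + 3*3) = sqrt(-307759 + 9) = sqrt(-307750) = 5*I*sqrt(12310)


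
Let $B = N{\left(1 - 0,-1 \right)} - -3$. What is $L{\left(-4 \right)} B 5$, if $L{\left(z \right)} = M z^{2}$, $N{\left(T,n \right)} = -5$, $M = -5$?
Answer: $800$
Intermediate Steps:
$L{\left(z \right)} = - 5 z^{2}$
$B = -2$ ($B = -5 - -3 = -5 + 3 = -2$)
$L{\left(-4 \right)} B 5 = - 5 \left(-4\right)^{2} \left(-2\right) 5 = \left(-5\right) 16 \left(-2\right) 5 = \left(-80\right) \left(-2\right) 5 = 160 \cdot 5 = 800$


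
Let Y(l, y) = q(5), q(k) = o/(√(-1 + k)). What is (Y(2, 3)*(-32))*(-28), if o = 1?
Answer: 448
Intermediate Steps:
q(k) = (-1 + k)^(-½) (q(k) = 1/√(-1 + k) = (-1 + k)^(-½))
Y(l, y) = ½ (Y(l, y) = (-1 + 5)^(-½) = 4^(-½) = ½)
(Y(2, 3)*(-32))*(-28) = ((½)*(-32))*(-28) = -16*(-28) = 448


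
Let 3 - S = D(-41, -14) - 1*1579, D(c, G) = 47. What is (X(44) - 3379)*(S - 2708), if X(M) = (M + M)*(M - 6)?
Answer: 41055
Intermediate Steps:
X(M) = 2*M*(-6 + M) (X(M) = (2*M)*(-6 + M) = 2*M*(-6 + M))
S = 1535 (S = 3 - (47 - 1*1579) = 3 - (47 - 1579) = 3 - 1*(-1532) = 3 + 1532 = 1535)
(X(44) - 3379)*(S - 2708) = (2*44*(-6 + 44) - 3379)*(1535 - 2708) = (2*44*38 - 3379)*(-1173) = (3344 - 3379)*(-1173) = -35*(-1173) = 41055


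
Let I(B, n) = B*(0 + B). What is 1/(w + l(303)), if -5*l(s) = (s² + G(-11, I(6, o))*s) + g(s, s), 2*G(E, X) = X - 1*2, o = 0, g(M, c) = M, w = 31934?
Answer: 5/62407 ≈ 8.0119e-5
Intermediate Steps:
I(B, n) = B² (I(B, n) = B*B = B²)
G(E, X) = -1 + X/2 (G(E, X) = (X - 1*2)/2 = (X - 2)/2 = (-2 + X)/2 = -1 + X/2)
l(s) = -18*s/5 - s²/5 (l(s) = -((s² + (-1 + (½)*6²)*s) + s)/5 = -((s² + (-1 + (½)*36)*s) + s)/5 = -((s² + (-1 + 18)*s) + s)/5 = -((s² + 17*s) + s)/5 = -(s² + 18*s)/5 = -18*s/5 - s²/5)
1/(w + l(303)) = 1/(31934 + (⅕)*303*(-18 - 1*303)) = 1/(31934 + (⅕)*303*(-18 - 303)) = 1/(31934 + (⅕)*303*(-321)) = 1/(31934 - 97263/5) = 1/(62407/5) = 5/62407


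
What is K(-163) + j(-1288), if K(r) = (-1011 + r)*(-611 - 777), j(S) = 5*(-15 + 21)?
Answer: 1629542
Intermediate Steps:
j(S) = 30 (j(S) = 5*6 = 30)
K(r) = 1403268 - 1388*r (K(r) = (-1011 + r)*(-1388) = 1403268 - 1388*r)
K(-163) + j(-1288) = (1403268 - 1388*(-163)) + 30 = (1403268 + 226244) + 30 = 1629512 + 30 = 1629542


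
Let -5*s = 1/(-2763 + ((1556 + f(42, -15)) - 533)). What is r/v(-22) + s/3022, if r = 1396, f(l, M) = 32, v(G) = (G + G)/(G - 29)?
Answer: 459354456131/283886680 ≈ 1618.1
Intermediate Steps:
v(G) = 2*G/(-29 + G) (v(G) = (2*G)/(-29 + G) = 2*G/(-29 + G))
s = 1/8540 (s = -1/(5*(-2763 + ((1556 + 32) - 533))) = -1/(5*(-2763 + (1588 - 533))) = -1/(5*(-2763 + 1055)) = -⅕/(-1708) = -⅕*(-1/1708) = 1/8540 ≈ 0.00011710)
r/v(-22) + s/3022 = 1396/((2*(-22)/(-29 - 22))) + (1/8540)/3022 = 1396/((2*(-22)/(-51))) + (1/8540)*(1/3022) = 1396/((2*(-22)*(-1/51))) + 1/25807880 = 1396/(44/51) + 1/25807880 = 1396*(51/44) + 1/25807880 = 17799/11 + 1/25807880 = 459354456131/283886680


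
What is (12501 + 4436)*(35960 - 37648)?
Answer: -28589656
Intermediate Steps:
(12501 + 4436)*(35960 - 37648) = 16937*(-1688) = -28589656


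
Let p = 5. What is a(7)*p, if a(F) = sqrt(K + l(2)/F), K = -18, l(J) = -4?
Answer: 5*I*sqrt(910)/7 ≈ 21.547*I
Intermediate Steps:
a(F) = sqrt(-18 - 4/F)
a(7)*p = sqrt(-18 - 4/7)*5 = sqrt(-130/7)*5 = (I*sqrt(910)/7)*5 = 5*I*sqrt(910)/7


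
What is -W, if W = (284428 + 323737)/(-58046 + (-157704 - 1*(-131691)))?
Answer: 608165/84059 ≈ 7.2350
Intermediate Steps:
W = -608165/84059 (W = 608165/(-58046 + (-157704 + 131691)) = 608165/(-58046 - 26013) = 608165/(-84059) = 608165*(-1/84059) = -608165/84059 ≈ -7.2350)
-W = -1*(-608165/84059) = 608165/84059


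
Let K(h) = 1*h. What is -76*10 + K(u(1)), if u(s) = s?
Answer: -759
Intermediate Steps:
K(h) = h
-76*10 + K(u(1)) = -76*10 + 1 = -760 + 1 = -759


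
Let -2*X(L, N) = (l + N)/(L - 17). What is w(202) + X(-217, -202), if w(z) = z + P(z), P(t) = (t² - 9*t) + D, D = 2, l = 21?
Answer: 18340739/468 ≈ 39190.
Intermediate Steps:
P(t) = 2 + t² - 9*t (P(t) = (t² - 9*t) + 2 = 2 + t² - 9*t)
X(L, N) = -(21 + N)/(2*(-17 + L)) (X(L, N) = -(21 + N)/(2*(L - 17)) = -(21 + N)/(2*(-17 + L)))
w(z) = 2 + z² - 8*z (w(z) = z + (2 + z² - 9*z) = 2 + z² - 8*z)
w(202) + X(-217, -202) = (2 + 202² - 8*202) + (-21 - 1*(-202))/(2*(-17 - 217)) = (2 + 40804 - 1616) + (½)*(-21 + 202)/(-234) = 39190 + (½)*(-1/234)*181 = 39190 - 181/468 = 18340739/468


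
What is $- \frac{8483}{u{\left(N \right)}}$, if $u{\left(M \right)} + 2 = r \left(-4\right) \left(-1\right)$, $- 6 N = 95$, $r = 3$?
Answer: $- \frac{8483}{10} \approx -848.3$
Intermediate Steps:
$N = - \frac{95}{6}$ ($N = \left(- \frac{1}{6}\right) 95 = - \frac{95}{6} \approx -15.833$)
$u{\left(M \right)} = 10$ ($u{\left(M \right)} = -2 + 3 \left(-4\right) \left(-1\right) = -2 - -12 = -2 + 12 = 10$)
$- \frac{8483}{u{\left(N \right)}} = - \frac{8483}{10}$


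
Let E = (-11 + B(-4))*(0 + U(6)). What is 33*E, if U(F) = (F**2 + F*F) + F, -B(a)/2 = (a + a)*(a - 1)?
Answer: -234234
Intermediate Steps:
B(a) = -4*a*(-1 + a) (B(a) = -2*(a + a)*(a - 1) = -2*2*a*(-1 + a) = -4*a*(-1 + a))
U(F) = F + 2*F**2 (U(F) = (F**2 + F**2) + F = 2*F**2 + F = F + 2*F**2)
E = -7098 (E = (-11 + 4*(-4)*(1 - 1*(-4)))*(0 + 6*(1 + 2*6)) = (-11 + 4*(-4)*(1 + 4))*(0 + 6*(1 + 12)) = (-11 + 4*(-4)*5)*(0 + 6*13) = (-11 - 80)*(0 + 78) = -91*78 = -7098)
33*E = 33*(-7098) = -234234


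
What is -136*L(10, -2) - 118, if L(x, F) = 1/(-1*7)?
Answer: -690/7 ≈ -98.571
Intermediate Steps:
L(x, F) = -⅐ (L(x, F) = -1*⅐ = -⅐)
-136*L(10, -2) - 118 = -136*(-⅐) - 118 = 136/7 - 118 = -690/7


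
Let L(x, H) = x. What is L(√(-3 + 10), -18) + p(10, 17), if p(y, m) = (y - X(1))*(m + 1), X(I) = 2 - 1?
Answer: 162 + √7 ≈ 164.65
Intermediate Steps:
X(I) = 1
p(y, m) = (1 + m)*(-1 + y) (p(y, m) = (y - 1*1)*(m + 1) = (y - 1)*(1 + m) = (-1 + y)*(1 + m) = (1 + m)*(-1 + y))
L(√(-3 + 10), -18) + p(10, 17) = √(-3 + 10) + (-1 + 10 - 1*17 + 17*10) = √7 + (-1 + 10 - 17 + 170) = √7 + 162 = 162 + √7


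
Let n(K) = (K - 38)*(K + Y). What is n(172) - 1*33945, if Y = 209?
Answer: 17109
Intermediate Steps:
n(K) = (-38 + K)*(209 + K) (n(K) = (K - 38)*(K + 209) = (-38 + K)*(209 + K))
n(172) - 1*33945 = (-7942 + 172² + 171*172) - 1*33945 = (-7942 + 29584 + 29412) - 33945 = 51054 - 33945 = 17109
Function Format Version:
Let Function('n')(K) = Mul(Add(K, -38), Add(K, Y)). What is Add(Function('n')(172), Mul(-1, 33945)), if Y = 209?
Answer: 17109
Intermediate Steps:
Function('n')(K) = Mul(Add(-38, K), Add(209, K)) (Function('n')(K) = Mul(Add(K, -38), Add(K, 209)) = Mul(Add(-38, K), Add(209, K)))
Add(Function('n')(172), Mul(-1, 33945)) = Add(Add(-7942, Pow(172, 2), Mul(171, 172)), Mul(-1, 33945)) = Add(Add(-7942, 29584, 29412), -33945) = Add(51054, -33945) = 17109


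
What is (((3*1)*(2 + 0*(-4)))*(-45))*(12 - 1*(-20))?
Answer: -8640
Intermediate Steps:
(((3*1)*(2 + 0*(-4)))*(-45))*(12 - 1*(-20)) = ((3*(2 + 0))*(-45))*(12 + 20) = ((3*2)*(-45))*32 = (6*(-45))*32 = -270*32 = -8640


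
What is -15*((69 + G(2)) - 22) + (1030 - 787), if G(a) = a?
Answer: -492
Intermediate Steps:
-15*((69 + G(2)) - 22) + (1030 - 787) = -15*((69 + 2) - 22) + (1030 - 787) = -15*(71 - 22) + 243 = -15*49 + 243 = -735 + 243 = -492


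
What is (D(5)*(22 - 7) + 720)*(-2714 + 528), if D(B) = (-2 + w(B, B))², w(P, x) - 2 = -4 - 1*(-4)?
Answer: -1573920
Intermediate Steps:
w(P, x) = 2 (w(P, x) = 2 + (-4 - 1*(-4)) = 2 + (-4 + 4) = 2 + 0 = 2)
D(B) = 0 (D(B) = (-2 + 2)² = 0² = 0)
(D(5)*(22 - 7) + 720)*(-2714 + 528) = (0*(22 - 7) + 720)*(-2714 + 528) = (0*15 + 720)*(-2186) = (0 + 720)*(-2186) = 720*(-2186) = -1573920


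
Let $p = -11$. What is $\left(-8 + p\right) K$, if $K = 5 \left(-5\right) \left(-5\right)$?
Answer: $-2375$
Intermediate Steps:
$K = 125$ ($K = \left(-25\right) \left(-5\right) = 125$)
$\left(-8 + p\right) K = \left(-8 - 11\right) 125 = \left(-19\right) 125 = -2375$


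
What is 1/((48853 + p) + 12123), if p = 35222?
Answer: 1/96198 ≈ 1.0395e-5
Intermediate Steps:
1/((48853 + p) + 12123) = 1/((48853 + 35222) + 12123) = 1/(84075 + 12123) = 1/96198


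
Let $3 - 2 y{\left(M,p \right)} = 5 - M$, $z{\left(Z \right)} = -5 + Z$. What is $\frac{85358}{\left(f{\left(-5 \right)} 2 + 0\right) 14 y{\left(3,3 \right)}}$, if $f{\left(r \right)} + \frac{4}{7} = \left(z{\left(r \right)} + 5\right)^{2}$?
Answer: $\frac{42679}{171} \approx 249.58$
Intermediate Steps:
$y{\left(M,p \right)} = -1 + \frac{M}{2}$ ($y{\left(M,p \right)} = \frac{3}{2} - \frac{5 - M}{2} = \frac{3}{2} + \left(- \frac{5}{2} + \frac{M}{2}\right) = -1 + \frac{M}{2}$)
$f{\left(r \right)} = - \frac{4}{7} + r^{2}$ ($f{\left(r \right)} = - \frac{4}{7} + \left(\left(-5 + r\right) + 5\right)^{2} = - \frac{4}{7} + r^{2}$)
$\frac{85358}{\left(f{\left(-5 \right)} 2 + 0\right) 14 y{\left(3,3 \right)}} = \frac{85358}{\left(\left(- \frac{4}{7} + \left(-5\right)^{2}\right) 2 + 0\right) 14 \left(-1 + \frac{1}{2} \cdot 3\right)} = \frac{85358}{\left(\left(- \frac{4}{7} + 25\right) 2 + 0\right) 14 \left(-1 + \frac{3}{2}\right)} = \frac{85358}{\left(\frac{171}{7} \cdot 2 + 0\right) 14 \cdot \frac{1}{2}} = \frac{85358}{\left(\frac{342}{7} + 0\right) 14 \cdot \frac{1}{2}} = \frac{85358}{\frac{342}{7} \cdot 14 \cdot \frac{1}{2}} = \frac{85358}{684 \cdot \frac{1}{2}} = \frac{85358}{342} = 85358 \cdot \frac{1}{342} = \frac{42679}{171}$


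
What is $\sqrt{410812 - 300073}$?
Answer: $\sqrt{110739} \approx 332.77$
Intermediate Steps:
$\sqrt{410812 - 300073} = \sqrt{110739}$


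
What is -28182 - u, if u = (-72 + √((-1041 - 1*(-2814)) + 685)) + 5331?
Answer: -33441 - √2458 ≈ -33491.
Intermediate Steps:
u = 5259 + √2458 (u = (-72 + √((-1041 + 2814) + 685)) + 5331 = (-72 + √(1773 + 685)) + 5331 = (-72 + √2458) + 5331 = 5259 + √2458 ≈ 5308.6)
-28182 - u = -28182 - (5259 + √2458) = -28182 + (-5259 - √2458) = -33441 - √2458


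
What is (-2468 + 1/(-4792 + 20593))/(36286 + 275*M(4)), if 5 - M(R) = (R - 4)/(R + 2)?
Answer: -2999759/45775497 ≈ -0.065532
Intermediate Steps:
M(R) = 5 - (-4 + R)/(2 + R) (M(R) = 5 - (R - 4)/(R + 2) = 5 - (-4 + R)/(2 + R))
(-2468 + 1/(-4792 + 20593))/(36286 + 275*M(4)) = (-2468 + 1/(-4792 + 20593))/(36286 + 275*(2*(7 + 2*4)/(2 + 4))) = (-2468 + 1/15801)/(36286 + 275*(2*(7 + 8)/6)) = (-2468 + 1/15801)/(36286 + 275*(2*(⅙)*15)) = -38996867/(15801*(36286 + 275*5)) = -38996867/(15801*(36286 + 1375)) = -38996867/15801/37661 = -38996867/15801*1/37661 = -2999759/45775497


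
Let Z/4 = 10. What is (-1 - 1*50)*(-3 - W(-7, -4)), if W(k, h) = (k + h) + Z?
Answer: 1632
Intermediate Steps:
Z = 40 (Z = 4*10 = 40)
W(k, h) = 40 + h + k (W(k, h) = (k + h) + 40 = (h + k) + 40 = 40 + h + k)
(-1 - 1*50)*(-3 - W(-7, -4)) = (-1 - 1*50)*(-3 - (40 - 4 - 7)) = (-1 - 50)*(-3 - 1*29) = -51*(-3 - 29) = -51*(-32) = 1632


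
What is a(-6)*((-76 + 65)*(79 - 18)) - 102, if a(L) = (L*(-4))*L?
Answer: 96522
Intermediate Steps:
a(L) = -4*L**2 (a(L) = (-4*L)*L = -4*L**2)
a(-6)*((-76 + 65)*(79 - 18)) - 102 = (-4*(-6)**2)*((-76 + 65)*(79 - 18)) - 102 = (-4*36)*(-11*61) - 102 = -144*(-671) - 102 = 96624 - 102 = 96522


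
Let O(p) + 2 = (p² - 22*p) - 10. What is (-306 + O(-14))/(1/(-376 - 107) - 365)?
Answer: -44919/88148 ≈ -0.50959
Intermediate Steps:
O(p) = -12 + p² - 22*p (O(p) = -2 + ((p² - 22*p) - 10) = -2 + (-10 + p² - 22*p) = -12 + p² - 22*p)
(-306 + O(-14))/(1/(-376 - 107) - 365) = (-306 + (-12 + (-14)² - 22*(-14)))/(1/(-376 - 107) - 365) = (-306 + (-12 + 196 + 308))/(1/(-483) - 365) = (-306 + 492)/(-1/483 - 365) = 186/(-176296/483) = 186*(-483/176296) = -44919/88148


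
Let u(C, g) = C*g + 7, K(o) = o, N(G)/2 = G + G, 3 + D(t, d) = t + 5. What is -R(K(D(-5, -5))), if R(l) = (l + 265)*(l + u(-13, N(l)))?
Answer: -41920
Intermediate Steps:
D(t, d) = 2 + t (D(t, d) = -3 + (t + 5) = -3 + (5 + t) = 2 + t)
N(G) = 4*G (N(G) = 2*(G + G) = 2*(2*G) = 4*G)
u(C, g) = 7 + C*g
R(l) = (7 - 51*l)*(265 + l) (R(l) = (l + 265)*(l + (7 - 52*l)) = (265 + l)*(l + (7 - 52*l)) = (265 + l)*(7 - 51*l) = (7 - 51*l)*(265 + l))
-R(K(D(-5, -5))) = -(1855 - 13508*(2 - 5) - 51*(2 - 5)**2) = -(1855 - 13508*(-3) - 51*(-3)**2) = -(1855 + 40524 - 51*9) = -(1855 + 40524 - 459) = -1*41920 = -41920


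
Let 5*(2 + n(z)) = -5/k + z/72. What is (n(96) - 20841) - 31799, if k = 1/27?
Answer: -790031/15 ≈ -52669.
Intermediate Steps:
k = 1/27 ≈ 0.037037
n(z) = -29 + z/360 (n(z) = -2 + (-5/1/27 + z/72)/5 = -2 + (-5*27 + z*(1/72))/5 = -2 + (-135 + z/72)/5 = -2 + (-27 + z/360) = -29 + z/360)
(n(96) - 20841) - 31799 = ((-29 + (1/360)*96) - 20841) - 31799 = ((-29 + 4/15) - 20841) - 31799 = (-431/15 - 20841) - 31799 = -313046/15 - 31799 = -790031/15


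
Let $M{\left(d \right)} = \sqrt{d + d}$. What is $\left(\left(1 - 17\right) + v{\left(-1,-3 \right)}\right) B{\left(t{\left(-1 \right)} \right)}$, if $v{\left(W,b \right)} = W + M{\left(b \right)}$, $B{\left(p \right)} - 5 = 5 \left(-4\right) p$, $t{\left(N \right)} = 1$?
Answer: $255 - 15 i \sqrt{6} \approx 255.0 - 36.742 i$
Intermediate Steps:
$M{\left(d \right)} = \sqrt{2} \sqrt{d}$ ($M{\left(d \right)} = \sqrt{2 d} = \sqrt{2} \sqrt{d}$)
$B{\left(p \right)} = 5 - 20 p$ ($B{\left(p \right)} = 5 + 5 \left(-4\right) p = 5 - 20 p$)
$v{\left(W,b \right)} = W + \sqrt{2} \sqrt{b}$
$\left(\left(1 - 17\right) + v{\left(-1,-3 \right)}\right) B{\left(t{\left(-1 \right)} \right)} = \left(\left(1 - 17\right) - \left(1 - \sqrt{2} \sqrt{-3}\right)\right) \left(5 - 20\right) = \left(-16 - \left(1 - \sqrt{2} i \sqrt{3}\right)\right) \left(5 - 20\right) = \left(-16 - \left(1 - i \sqrt{6}\right)\right) \left(-15\right) = \left(-17 + i \sqrt{6}\right) \left(-15\right) = 255 - 15 i \sqrt{6}$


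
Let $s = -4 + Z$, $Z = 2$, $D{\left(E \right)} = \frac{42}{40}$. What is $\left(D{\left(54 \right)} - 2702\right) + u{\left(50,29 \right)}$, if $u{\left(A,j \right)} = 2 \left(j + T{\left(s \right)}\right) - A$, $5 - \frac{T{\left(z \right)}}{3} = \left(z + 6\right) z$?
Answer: $- \frac{52299}{20} \approx -2614.9$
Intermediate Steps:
$D{\left(E \right)} = \frac{21}{20}$ ($D{\left(E \right)} = 42 \cdot \frac{1}{40} = \frac{21}{20}$)
$s = -2$ ($s = -4 + 2 = -2$)
$T{\left(z \right)} = 15 - 3 z \left(6 + z\right)$ ($T{\left(z \right)} = 15 - 3 \left(z + 6\right) z = 15 - 3 \left(6 + z\right) z = 15 - 3 z \left(6 + z\right)$)
$u{\left(A,j \right)} = 78 - A + 2 j$ ($u{\left(A,j \right)} = 2 \left(j - \left(-51 + 12\right)\right) - A = 2 \left(j + \left(15 + 36 - 12\right)\right) - A = 2 \left(j + 39\right) - A = 2 \left(39 + j\right) - A = \left(78 + 2 j\right) - A = 78 - A + 2 j$)
$\left(D{\left(54 \right)} - 2702\right) + u{\left(50,29 \right)} = \left(\frac{21}{20} - 2702\right) + \left(78 - 50 + 2 \cdot 29\right) = - \frac{54019}{20} + \left(78 - 50 + 58\right) = - \frac{54019}{20} + 86 = - \frac{52299}{20}$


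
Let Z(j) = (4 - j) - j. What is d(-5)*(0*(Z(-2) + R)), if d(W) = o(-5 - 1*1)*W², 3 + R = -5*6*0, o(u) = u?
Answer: 0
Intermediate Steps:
Z(j) = 4 - 2*j
R = -3 (R = -3 - 5*6*0 = -3 - 30*0 = -3 + 0 = -3)
d(W) = -6*W² (d(W) = (-5 - 1*1)*W² = (-5 - 1)*W² = -6*W²)
d(-5)*(0*(Z(-2) + R)) = (-6*(-5)²)*(0*((4 - 2*(-2)) - 3)) = (-6*25)*(0*((4 + 4) - 3)) = -0*(8 - 3) = -0*5 = -150*0 = 0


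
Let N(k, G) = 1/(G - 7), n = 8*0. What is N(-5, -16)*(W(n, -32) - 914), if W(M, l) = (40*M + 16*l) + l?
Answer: 1458/23 ≈ 63.391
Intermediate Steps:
n = 0
W(M, l) = 17*l + 40*M (W(M, l) = (16*l + 40*M) + l = 17*l + 40*M)
N(k, G) = 1/(-7 + G)
N(-5, -16)*(W(n, -32) - 914) = ((17*(-32) + 40*0) - 914)/(-7 - 16) = ((-544 + 0) - 914)/(-23) = -(-544 - 914)/23 = -1/23*(-1458) = 1458/23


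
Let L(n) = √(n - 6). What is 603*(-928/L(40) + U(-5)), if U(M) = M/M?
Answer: 603 - 279792*√34/17 ≈ -95365.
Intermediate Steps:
U(M) = 1
L(n) = √(-6 + n)
603*(-928/L(40) + U(-5)) = 603*(-928/√(-6 + 40) + 1) = 603*(-928*√34/34 + 1) = 603*(-464*√34/17 + 1) = 603*(1 - 464*√34/17) = 603 - 279792*√34/17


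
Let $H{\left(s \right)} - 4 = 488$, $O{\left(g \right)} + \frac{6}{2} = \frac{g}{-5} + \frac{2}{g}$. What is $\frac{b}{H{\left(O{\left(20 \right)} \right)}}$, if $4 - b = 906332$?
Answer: $- \frac{226582}{123} \approx -1842.1$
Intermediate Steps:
$b = -906328$ ($b = 4 - 906332 = -906328$)
$O{\left(g \right)} = -3 + \frac{2}{g} - \frac{g}{5}$ ($O{\left(g \right)} = -3 + \left(\frac{g}{-5} + \frac{2}{g}\right) = -3 + \left(g \left(- \frac{1}{5}\right) + \frac{2}{g}\right) = -3 - \left(- \frac{2}{g} + \frac{g}{5}\right) = -3 + \frac{2}{g} - \frac{g}{5}$)
$H{\left(s \right)} = 492$ ($H{\left(s \right)} = 4 + 488 = 492$)
$\frac{b}{H{\left(O{\left(20 \right)} \right)}} = - \frac{906328}{492} = \left(-906328\right) \frac{1}{492} = - \frac{226582}{123}$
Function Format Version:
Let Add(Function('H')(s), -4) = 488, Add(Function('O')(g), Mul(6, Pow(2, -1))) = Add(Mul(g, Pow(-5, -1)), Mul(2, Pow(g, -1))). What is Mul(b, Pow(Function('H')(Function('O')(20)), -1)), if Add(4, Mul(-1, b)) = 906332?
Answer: Rational(-226582, 123) ≈ -1842.1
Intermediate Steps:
b = -906328 (b = Add(4, Mul(-1, 906332)) = Add(4, -906332) = -906328)
Function('O')(g) = Add(-3, Mul(2, Pow(g, -1)), Mul(Rational(-1, 5), g)) (Function('O')(g) = Add(-3, Add(Mul(g, Pow(-5, -1)), Mul(2, Pow(g, -1)))) = Add(-3, Add(Mul(g, Rational(-1, 5)), Mul(2, Pow(g, -1)))) = Add(-3, Add(Mul(Rational(-1, 5), g), Mul(2, Pow(g, -1)))) = Add(-3, Add(Mul(2, Pow(g, -1)), Mul(Rational(-1, 5), g))) = Add(-3, Mul(2, Pow(g, -1)), Mul(Rational(-1, 5), g)))
Function('H')(s) = 492 (Function('H')(s) = Add(4, 488) = 492)
Mul(b, Pow(Function('H')(Function('O')(20)), -1)) = Mul(-906328, Pow(492, -1)) = Mul(-906328, Rational(1, 492)) = Rational(-226582, 123)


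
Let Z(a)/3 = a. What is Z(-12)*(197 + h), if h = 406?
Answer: -21708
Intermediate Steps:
Z(a) = 3*a
Z(-12)*(197 + h) = (3*(-12))*(197 + 406) = -36*603 = -21708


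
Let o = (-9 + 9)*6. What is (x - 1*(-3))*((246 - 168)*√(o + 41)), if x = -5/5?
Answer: 156*√41 ≈ 998.89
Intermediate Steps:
o = 0 (o = 0*6 = 0)
x = -1 (x = -5*⅕ = -1)
(x - 1*(-3))*((246 - 168)*√(o + 41)) = (-1 - 1*(-3))*((246 - 168)*√(0 + 41)) = (-1 + 3)*(78*√41) = 2*(78*√41) = 156*√41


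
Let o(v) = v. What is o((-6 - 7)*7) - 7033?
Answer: -7124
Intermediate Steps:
o((-6 - 7)*7) - 7033 = (-6 - 7)*7 - 7033 = -13*7 - 7033 = -91 - 7033 = -7124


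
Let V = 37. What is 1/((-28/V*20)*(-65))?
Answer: 37/36400 ≈ 0.0010165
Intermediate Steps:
1/((-28/V*20)*(-65)) = 1/((-28/37*20)*(-65)) = 1/((-28*1/37*20)*(-65)) = 1/(-28/37*20*(-65)) = 1/(-560/37*(-65)) = 1/(36400/37) = 37/36400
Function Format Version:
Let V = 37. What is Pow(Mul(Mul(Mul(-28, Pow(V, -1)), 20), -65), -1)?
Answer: Rational(37, 36400) ≈ 0.0010165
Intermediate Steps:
Pow(Mul(Mul(Mul(-28, Pow(V, -1)), 20), -65), -1) = Pow(Mul(Mul(Mul(-28, Pow(37, -1)), 20), -65), -1) = Pow(Mul(Mul(Mul(-28, Rational(1, 37)), 20), -65), -1) = Pow(Mul(Mul(Rational(-28, 37), 20), -65), -1) = Pow(Mul(Rational(-560, 37), -65), -1) = Pow(Rational(36400, 37), -1) = Rational(37, 36400)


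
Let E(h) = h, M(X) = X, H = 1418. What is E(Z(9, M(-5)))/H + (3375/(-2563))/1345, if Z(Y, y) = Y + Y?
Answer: 5726448/488817923 ≈ 0.011715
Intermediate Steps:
Z(Y, y) = 2*Y
E(Z(9, M(-5)))/H + (3375/(-2563))/1345 = (2*9)/1418 + (3375/(-2563))/1345 = 18*(1/1418) + (3375*(-1/2563))*(1/1345) = 9/709 - 3375/2563*1/1345 = 9/709 - 675/689447 = 5726448/488817923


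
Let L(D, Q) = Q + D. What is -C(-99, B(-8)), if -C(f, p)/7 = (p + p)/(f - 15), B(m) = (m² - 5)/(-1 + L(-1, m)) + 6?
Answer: -7/570 ≈ -0.012281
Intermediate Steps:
L(D, Q) = D + Q
B(m) = 6 + (-5 + m²)/(-2 + m) (B(m) = (m² - 5)/(-1 + (-1 + m)) + 6 = (-5 + m²)/(-2 + m) + 6 = 6 + (-5 + m²)/(-2 + m))
C(f, p) = -14*p/(-15 + f) (C(f, p) = -7*(p + p)/(f - 15) = -7*2*p/(-15 + f) = -14*p/(-15 + f))
-C(-99, B(-8)) = -(-14)*(-17 + (-8)² + 6*(-8))/(-2 - 8)/(-15 - 99) = -(-14)*(-17 + 64 - 48)/(-10)/(-114) = -(-14)*(-⅒*(-1))*(-1)/114 = -(-14)*(-1)/(10*114) = -1*7/570 = -7/570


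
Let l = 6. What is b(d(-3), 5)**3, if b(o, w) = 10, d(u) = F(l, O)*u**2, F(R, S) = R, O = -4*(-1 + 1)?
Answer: 1000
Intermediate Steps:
O = 0 (O = -4*0 = 0)
d(u) = 6*u**2
b(d(-3), 5)**3 = 10**3 = 1000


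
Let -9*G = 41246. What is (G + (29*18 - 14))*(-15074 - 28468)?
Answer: 177428812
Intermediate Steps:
G = -41246/9 (G = -⅑*41246 = -41246/9 ≈ -4582.9)
(G + (29*18 - 14))*(-15074 - 28468) = (-41246/9 + (29*18 - 14))*(-15074 - 28468) = (-41246/9 + (522 - 14))*(-43542) = (-41246/9 + 508)*(-43542) = -36674/9*(-43542) = 177428812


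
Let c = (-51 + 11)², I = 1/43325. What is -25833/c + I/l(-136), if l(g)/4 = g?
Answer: -152213203/9427520 ≈ -16.146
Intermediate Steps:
l(g) = 4*g
I = 1/43325 ≈ 2.3081e-5
c = 1600 (c = (-40)² = 1600)
-25833/c + I/l(-136) = -25833/1600 + 1/(43325*((4*(-136)))) = -25833*1/1600 + (1/43325)/(-544) = -25833/1600 + (1/43325)*(-1/544) = -25833/1600 - 1/23568800 = -152213203/9427520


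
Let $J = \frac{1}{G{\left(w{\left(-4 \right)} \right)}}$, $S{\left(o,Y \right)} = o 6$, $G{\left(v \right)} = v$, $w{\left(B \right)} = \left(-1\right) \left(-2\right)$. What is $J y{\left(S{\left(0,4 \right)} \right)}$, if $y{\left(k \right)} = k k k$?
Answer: $0$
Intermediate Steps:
$w{\left(B \right)} = 2$
$S{\left(o,Y \right)} = 6 o$
$y{\left(k \right)} = k^{3}$ ($y{\left(k \right)} = k^{2} k = k^{3}$)
$J = \frac{1}{2} \approx 0.5$
$J y{\left(S{\left(0,4 \right)} \right)} = \frac{\left(6 \cdot 0\right)^{3}}{2} = \frac{0^{3}}{2} = \frac{1}{2} \cdot 0 = 0$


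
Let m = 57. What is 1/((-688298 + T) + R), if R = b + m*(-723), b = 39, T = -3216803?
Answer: -1/3946273 ≈ -2.5340e-7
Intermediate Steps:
R = -41172 (R = 39 + 57*(-723) = 39 - 41211 = -41172)
1/((-688298 + T) + R) = 1/((-688298 - 3216803) - 41172) = 1/(-3905101 - 41172) = 1/(-3946273) = -1/3946273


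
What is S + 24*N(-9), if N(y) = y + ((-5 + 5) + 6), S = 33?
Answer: -39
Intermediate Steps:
N(y) = 6 + y (N(y) = y + (0 + 6) = y + 6 = 6 + y)
S + 24*N(-9) = 33 + 24*(6 - 9) = 33 + 24*(-3) = 33 - 72 = -39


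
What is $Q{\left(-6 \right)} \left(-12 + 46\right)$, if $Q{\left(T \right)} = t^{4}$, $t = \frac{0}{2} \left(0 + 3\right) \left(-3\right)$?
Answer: $0$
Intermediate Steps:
$t = 0$ ($t = 0 \cdot \frac{1}{2} \cdot 3 \left(-3\right) = 0 \cdot 3 \left(-3\right) = 0 \left(-3\right) = 0$)
$Q{\left(T \right)} = 0$ ($Q{\left(T \right)} = 0^{4} = 0$)
$Q{\left(-6 \right)} \left(-12 + 46\right) = 0 \left(-12 + 46\right) = 0 \cdot 34 = 0$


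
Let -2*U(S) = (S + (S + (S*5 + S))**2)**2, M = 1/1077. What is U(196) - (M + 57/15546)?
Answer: -9889856665836420445/5581014 ≈ -1.7721e+12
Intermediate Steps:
M = 1/1077 ≈ 0.00092851
U(S) = -(S + 49*S**2)**2/2 (U(S) = -(S + (S + (S*5 + S))**2)**2/2 = -(S + (S + (5*S + S))**2)**2/2 = -(S + (S + 6*S)**2)**2/2 = -(S + (7*S)**2)**2/2 = -(S + 49*S**2)**2/2)
U(196) - (M + 57/15546) = -1/2*196**2*(1 + 49*196)**2 - (1/1077 + 57/15546) = -1/2*38416*(1 + 9604)**2 - (1/1077 + 57*(1/15546)) = -1/2*38416*9605**2 - (1/1077 + 19/5182) = -1/2*38416*92256025 - 1*25645/5581014 = -1772053728200 - 25645/5581014 = -9889856665836420445/5581014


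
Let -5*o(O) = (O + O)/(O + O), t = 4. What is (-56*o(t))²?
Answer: 3136/25 ≈ 125.44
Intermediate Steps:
o(O) = -⅕ (o(O) = -(O + O)/(5*(O + O)) = -2*O/(5*(2*O)) = -2*O*1/(2*O)/5 = -⅕*1 = -⅕)
(-56*o(t))² = (-56*(-⅕))² = (56/5)² = 3136/25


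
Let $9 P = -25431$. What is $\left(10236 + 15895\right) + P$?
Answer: $\frac{69916}{3} \approx 23305.0$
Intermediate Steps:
$P = - \frac{8477}{3}$ ($P = \frac{1}{9} \left(-25431\right) = - \frac{8477}{3} \approx -2825.7$)
$\left(10236 + 15895\right) + P = \left(10236 + 15895\right) - \frac{8477}{3} = 26131 - \frac{8477}{3} = \frac{69916}{3}$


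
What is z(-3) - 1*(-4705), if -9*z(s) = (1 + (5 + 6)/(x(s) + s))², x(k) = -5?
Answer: 301119/64 ≈ 4705.0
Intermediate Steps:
z(s) = -(1 + 11/(-5 + s))²/9 (z(s) = -(1 + (5 + 6)/(-5 + s))²/9 = -(1 + 11/(-5 + s))²/9)
z(-3) - 1*(-4705) = -(6 - 3)²/(9*(-5 - 3)²) - 1*(-4705) = -⅑*3²/(-8)² + 4705 = -⅑*1/64*9 + 4705 = -1/64 + 4705 = 301119/64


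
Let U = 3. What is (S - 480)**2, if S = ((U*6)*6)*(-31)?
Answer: 14653584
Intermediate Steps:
S = -3348 (S = ((3*6)*6)*(-31) = (18*6)*(-31) = 108*(-31) = -3348)
(S - 480)**2 = (-3348 - 480)**2 = (-3828)**2 = 14653584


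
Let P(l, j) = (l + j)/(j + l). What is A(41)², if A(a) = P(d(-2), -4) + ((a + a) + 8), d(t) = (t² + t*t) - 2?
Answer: 8281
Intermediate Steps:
d(t) = -2 + 2*t² (d(t) = (t² + t²) - 2 = 2*t² - 2 = -2 + 2*t²)
P(l, j) = 1 (P(l, j) = (j + l)/(j + l) = 1)
A(a) = 9 + 2*a (A(a) = 1 + ((a + a) + 8) = 1 + (2*a + 8) = 1 + (8 + 2*a) = 9 + 2*a)
A(41)² = (9 + 2*41)² = (9 + 82)² = 91² = 8281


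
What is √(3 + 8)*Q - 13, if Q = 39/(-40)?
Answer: -13 - 39*√11/40 ≈ -16.234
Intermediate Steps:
Q = -39/40 (Q = 39*(-1/40) = -39/40 ≈ -0.97500)
√(3 + 8)*Q - 13 = √(3 + 8)*(-39/40) - 13 = √11*(-39/40) - 13 = -39*√11/40 - 13 = -13 - 39*√11/40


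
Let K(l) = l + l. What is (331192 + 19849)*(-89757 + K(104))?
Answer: -31435370509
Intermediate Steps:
K(l) = 2*l
(331192 + 19849)*(-89757 + K(104)) = (331192 + 19849)*(-89757 + 2*104) = 351041*(-89757 + 208) = 351041*(-89549) = -31435370509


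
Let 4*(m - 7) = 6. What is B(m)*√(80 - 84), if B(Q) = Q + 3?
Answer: 23*I ≈ 23.0*I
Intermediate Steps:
m = 17/2 (m = 7 + (¼)*6 = 7 + 3/2 = 17/2 ≈ 8.5000)
B(Q) = 3 + Q
B(m)*√(80 - 84) = (3 + 17/2)*√(80 - 84) = 23*√(-4)/2 = 23*(2*I)/2 = 23*I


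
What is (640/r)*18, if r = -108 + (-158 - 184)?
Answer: -128/5 ≈ -25.600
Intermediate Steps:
r = -450 (r = -108 - 342 = -450)
(640/r)*18 = (640/(-450))*18 = (640*(-1/450))*18 = -64/45*18 = -128/5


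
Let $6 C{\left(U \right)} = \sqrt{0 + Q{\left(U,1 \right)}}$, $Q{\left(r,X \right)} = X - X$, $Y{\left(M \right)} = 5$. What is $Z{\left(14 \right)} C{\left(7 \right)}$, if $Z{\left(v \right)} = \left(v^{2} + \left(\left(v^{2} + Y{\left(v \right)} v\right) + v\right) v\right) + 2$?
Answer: $0$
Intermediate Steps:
$Q{\left(r,X \right)} = 0$
$C{\left(U \right)} = 0$ ($C{\left(U \right)} = \frac{\sqrt{0 + 0}}{6} = \frac{\sqrt{0}}{6} = \frac{1}{6} \cdot 0 = 0$)
$Z{\left(v \right)} = 2 + v^{2} + v \left(v^{2} + 6 v\right)$ ($Z{\left(v \right)} = \left(v^{2} + \left(\left(v^{2} + 5 v\right) + v\right) v\right) + 2 = \left(v^{2} + \left(v^{2} + 6 v\right) v\right) + 2 = \left(v^{2} + v \left(v^{2} + 6 v\right)\right) + 2 = 2 + v^{2} + v \left(v^{2} + 6 v\right)$)
$Z{\left(14 \right)} C{\left(7 \right)} = \left(2 + 14^{3} + 7 \cdot 14^{2}\right) 0 = \left(2 + 2744 + 7 \cdot 196\right) 0 = \left(2 + 2744 + 1372\right) 0 = 4118 \cdot 0 = 0$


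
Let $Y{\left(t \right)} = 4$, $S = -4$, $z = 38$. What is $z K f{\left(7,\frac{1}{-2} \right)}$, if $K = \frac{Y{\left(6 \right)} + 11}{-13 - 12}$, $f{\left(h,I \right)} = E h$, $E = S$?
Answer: $\frac{3192}{5} \approx 638.4$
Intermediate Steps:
$E = -4$
$f{\left(h,I \right)} = - 4 h$
$K = - \frac{3}{5}$ ($K = \frac{4 + 11}{-13 - 12} = \frac{15}{-25} = 15 \left(- \frac{1}{25}\right) = - \frac{3}{5} \approx -0.6$)
$z K f{\left(7,\frac{1}{-2} \right)} = 38 \left(- \frac{3}{5}\right) \left(\left(-4\right) 7\right) = \left(- \frac{114}{5}\right) \left(-28\right) = \frac{3192}{5}$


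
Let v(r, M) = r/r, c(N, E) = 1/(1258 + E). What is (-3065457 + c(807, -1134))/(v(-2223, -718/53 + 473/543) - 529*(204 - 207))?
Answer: -380116667/196912 ≈ -1930.4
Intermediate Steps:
v(r, M) = 1
(-3065457 + c(807, -1134))/(v(-2223, -718/53 + 473/543) - 529*(204 - 207)) = (-3065457 + 1/(1258 - 1134))/(1 - 529*(204 - 207)) = (-3065457 + 1/124)/(1 - 529*(-3)) = (-3065457 + 1/124)/(1 + 1587) = -380116667/124/1588 = -380116667/124*1/1588 = -380116667/196912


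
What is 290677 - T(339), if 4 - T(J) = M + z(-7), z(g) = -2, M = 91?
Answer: 290762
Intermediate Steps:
T(J) = -85 (T(J) = 4 - (91 - 2) = 4 - 1*89 = 4 - 89 = -85)
290677 - T(339) = 290677 - 1*(-85) = 290677 + 85 = 290762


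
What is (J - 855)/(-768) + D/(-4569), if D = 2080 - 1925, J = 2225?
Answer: -354365/194944 ≈ -1.8178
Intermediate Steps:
D = 155
(J - 855)/(-768) + D/(-4569) = (2225 - 855)/(-768) + 155/(-4569) = 1370*(-1/768) + 155*(-1/4569) = -685/384 - 155/4569 = -354365/194944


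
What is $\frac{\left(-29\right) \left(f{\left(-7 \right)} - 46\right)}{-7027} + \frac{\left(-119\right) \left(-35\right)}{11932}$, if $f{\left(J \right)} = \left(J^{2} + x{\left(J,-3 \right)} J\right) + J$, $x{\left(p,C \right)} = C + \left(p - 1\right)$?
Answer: $\frac{54527499}{83846164} \approx 0.65033$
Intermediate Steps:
$x{\left(p,C \right)} = -1 + C + p$ ($x{\left(p,C \right)} = C + \left(-1 + p\right) = -1 + C + p$)
$f{\left(J \right)} = J + J^{2} + J \left(-4 + J\right)$ ($f{\left(J \right)} = \left(J^{2} + \left(-1 - 3 + J\right) J\right) + J = \left(J^{2} + \left(-4 + J\right) J\right) + J = \left(J^{2} + J \left(-4 + J\right)\right) + J = J + J^{2} + J \left(-4 + J\right)$)
$\frac{\left(-29\right) \left(f{\left(-7 \right)} - 46\right)}{-7027} + \frac{\left(-119\right) \left(-35\right)}{11932} = \frac{\left(-29\right) \left(- 7 \left(-3 + 2 \left(-7\right)\right) - 46\right)}{-7027} + \frac{\left(-119\right) \left(-35\right)}{11932} = - 29 \left(- 7 \left(-3 - 14\right) - 46\right) \left(- \frac{1}{7027}\right) + 4165 \cdot \frac{1}{11932} = - 29 \left(\left(-7\right) \left(-17\right) - 46\right) \left(- \frac{1}{7027}\right) + \frac{4165}{11932} = - 29 \left(119 - 46\right) \left(- \frac{1}{7027}\right) + \frac{4165}{11932} = \left(-29\right) 73 \left(- \frac{1}{7027}\right) + \frac{4165}{11932} = \left(-2117\right) \left(- \frac{1}{7027}\right) + \frac{4165}{11932} = \frac{2117}{7027} + \frac{4165}{11932} = \frac{54527499}{83846164}$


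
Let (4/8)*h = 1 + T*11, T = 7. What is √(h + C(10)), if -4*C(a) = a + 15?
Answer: √599/2 ≈ 12.237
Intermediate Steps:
h = 156 (h = 2*(1 + 7*11) = 2*(1 + 77) = 2*78 = 156)
C(a) = -15/4 - a/4 (C(a) = -(a + 15)/4 = -(15 + a)/4 = -15/4 - a/4)
√(h + C(10)) = √(156 + (-15/4 - ¼*10)) = √(156 + (-15/4 - 5/2)) = √(156 - 25/4) = √(599/4) = √599/2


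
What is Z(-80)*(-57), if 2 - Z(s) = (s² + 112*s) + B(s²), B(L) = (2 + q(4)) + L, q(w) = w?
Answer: 219108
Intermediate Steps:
B(L) = 6 + L (B(L) = (2 + 4) + L = 6 + L)
Z(s) = -4 - 112*s - 2*s² (Z(s) = 2 - ((s² + 112*s) + (6 + s²)) = 2 - (6 + 2*s² + 112*s) = 2 + (-6 - 112*s - 2*s²) = -4 - 112*s - 2*s²)
Z(-80)*(-57) = (-4 - 112*(-80) - 2*(-80)²)*(-57) = (-4 + 8960 - 2*6400)*(-57) = (-4 + 8960 - 12800)*(-57) = -3844*(-57) = 219108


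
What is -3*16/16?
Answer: -3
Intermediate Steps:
-3*16/16 = -48*1/16 = -3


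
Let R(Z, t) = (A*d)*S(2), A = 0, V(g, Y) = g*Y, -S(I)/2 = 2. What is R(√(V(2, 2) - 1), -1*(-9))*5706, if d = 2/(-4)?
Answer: 0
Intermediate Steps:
S(I) = -4 (S(I) = -2*2 = -4)
V(g, Y) = Y*g
d = -½ (d = 2*(-¼) = -½ ≈ -0.50000)
R(Z, t) = 0 (R(Z, t) = (0*(-½))*(-4) = 0*(-4) = 0)
R(√(V(2, 2) - 1), -1*(-9))*5706 = 0*5706 = 0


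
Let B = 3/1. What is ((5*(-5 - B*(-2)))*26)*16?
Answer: 2080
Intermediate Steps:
B = 3 (B = 3*1 = 3)
((5*(-5 - B*(-2)))*26)*16 = ((5*(-5 - 1*3*(-2)))*26)*16 = ((5*(-5 - 3*(-2)))*26)*16 = ((5*(-5 + 6))*26)*16 = ((5*1)*26)*16 = (5*26)*16 = 130*16 = 2080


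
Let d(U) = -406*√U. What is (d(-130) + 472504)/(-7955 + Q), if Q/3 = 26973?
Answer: 118126/18241 - 7*I*√130/1258 ≈ 6.4759 - 0.063444*I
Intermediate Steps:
Q = 80919 (Q = 3*26973 = 80919)
(d(-130) + 472504)/(-7955 + Q) = (-406*I*√130 + 472504)/(-7955 + 80919) = (-406*I*√130 + 472504)/72964 = (-406*I*√130 + 472504)*(1/72964) = (472504 - 406*I*√130)*(1/72964) = 118126/18241 - 7*I*√130/1258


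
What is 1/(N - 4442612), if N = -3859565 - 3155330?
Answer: -1/11457507 ≈ -8.7279e-8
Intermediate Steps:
N = -7014895
1/(N - 4442612) = 1/(-7014895 - 4442612) = 1/(-11457507) = -1/11457507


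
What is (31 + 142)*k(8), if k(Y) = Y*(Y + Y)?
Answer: 22144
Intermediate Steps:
k(Y) = 2*Y² (k(Y) = Y*(2*Y) = 2*Y²)
(31 + 142)*k(8) = (31 + 142)*(2*8²) = 173*(2*64) = 173*128 = 22144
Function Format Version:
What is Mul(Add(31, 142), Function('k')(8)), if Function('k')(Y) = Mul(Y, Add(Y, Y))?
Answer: 22144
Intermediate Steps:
Function('k')(Y) = Mul(2, Pow(Y, 2)) (Function('k')(Y) = Mul(Y, Mul(2, Y)) = Mul(2, Pow(Y, 2)))
Mul(Add(31, 142), Function('k')(8)) = Mul(Add(31, 142), Mul(2, Pow(8, 2))) = Mul(173, Mul(2, 64)) = Mul(173, 128) = 22144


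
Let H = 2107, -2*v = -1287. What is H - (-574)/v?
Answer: 2712857/1287 ≈ 2107.9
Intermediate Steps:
v = 1287/2 (v = -½*(-1287) = 1287/2 ≈ 643.50)
H - (-574)/v = 2107 - (-574)/1287/2 = 2107 - (-574)*2/1287 = 2107 - 1*(-1148/1287) = 2107 + 1148/1287 = 2712857/1287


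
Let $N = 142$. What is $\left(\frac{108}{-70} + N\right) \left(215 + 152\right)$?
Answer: $\frac{1804172}{35} \approx 51548.0$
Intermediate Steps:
$\left(\frac{108}{-70} + N\right) \left(215 + 152\right) = \left(\frac{108}{-70} + 142\right) \left(215 + 152\right) = \left(108 \left(- \frac{1}{70}\right) + 142\right) 367 = \left(- \frac{54}{35} + 142\right) 367 = \frac{4916}{35} \cdot 367 = \frac{1804172}{35}$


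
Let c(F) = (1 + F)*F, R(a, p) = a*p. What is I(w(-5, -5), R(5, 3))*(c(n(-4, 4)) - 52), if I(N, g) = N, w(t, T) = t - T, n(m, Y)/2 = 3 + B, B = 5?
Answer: 0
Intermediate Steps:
n(m, Y) = 16 (n(m, Y) = 2*(3 + 5) = 2*8 = 16)
c(F) = F*(1 + F)
I(w(-5, -5), R(5, 3))*(c(n(-4, 4)) - 52) = (-5 - 1*(-5))*(16*(1 + 16) - 52) = (-5 + 5)*(16*17 - 52) = 0*(272 - 52) = 0*220 = 0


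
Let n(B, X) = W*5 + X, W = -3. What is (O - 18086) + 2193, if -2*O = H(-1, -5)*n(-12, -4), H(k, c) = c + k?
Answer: -15950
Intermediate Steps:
n(B, X) = -15 + X (n(B, X) = -3*5 + X = -15 + X)
O = -57 (O = -(-5 - 1)*(-15 - 4)/2 = -(-3)*(-19) = -1/2*114 = -57)
(O - 18086) + 2193 = (-57 - 18086) + 2193 = -18143 + 2193 = -15950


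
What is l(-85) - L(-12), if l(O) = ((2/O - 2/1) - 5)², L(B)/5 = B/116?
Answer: 10444236/209525 ≈ 49.847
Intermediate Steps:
L(B) = 5*B/116 (L(B) = 5*(B/116) = 5*B/116)
l(O) = (-7 + 2/O)² (l(O) = ((2/O - 2*1) - 5)² = ((2/O - 2) - 5)² = ((-2 + 2/O) - 5)² = (-7 + 2/O)²)
l(-85) - L(-12) = (-2 + 7*(-85))²/(-85)² - 5*(-12)/116 = (-2 - 595)²/7225 - 1*(-15/29) = (1/7225)*(-597)² + 15/29 = (1/7225)*356409 + 15/29 = 356409/7225 + 15/29 = 10444236/209525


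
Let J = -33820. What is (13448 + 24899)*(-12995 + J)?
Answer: -1795214805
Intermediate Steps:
(13448 + 24899)*(-12995 + J) = (13448 + 24899)*(-12995 - 33820) = 38347*(-46815) = -1795214805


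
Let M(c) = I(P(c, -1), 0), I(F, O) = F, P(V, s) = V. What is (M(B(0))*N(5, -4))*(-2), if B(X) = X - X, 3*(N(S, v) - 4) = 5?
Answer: 0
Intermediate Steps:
N(S, v) = 17/3 (N(S, v) = 4 + (⅓)*5 = 4 + 5/3 = 17/3)
B(X) = 0
M(c) = c
(M(B(0))*N(5, -4))*(-2) = (0*(17/3))*(-2) = 0*(-2) = 0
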